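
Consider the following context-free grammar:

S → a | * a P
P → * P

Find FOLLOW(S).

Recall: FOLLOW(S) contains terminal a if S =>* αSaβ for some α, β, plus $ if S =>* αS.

We compute FOLLOW(S) using the standard algorithm.
FOLLOW(S) starts with {$}.
FIRST(P) = {*}
FIRST(S) = {*, a}
FOLLOW(P) = {$}
FOLLOW(S) = {$}
Therefore, FOLLOW(S) = {$}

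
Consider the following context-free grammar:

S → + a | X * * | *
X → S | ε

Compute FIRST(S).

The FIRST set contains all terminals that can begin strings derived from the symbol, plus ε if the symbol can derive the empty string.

We compute FIRST(S) using the standard algorithm.
FIRST(S) = {*, +}
FIRST(X) = {*, +, ε}
Therefore, FIRST(S) = {*, +}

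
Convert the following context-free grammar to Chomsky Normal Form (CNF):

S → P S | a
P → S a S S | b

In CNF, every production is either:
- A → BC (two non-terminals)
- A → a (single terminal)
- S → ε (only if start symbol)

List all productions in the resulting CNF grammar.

S → a; TA → a; P → b; S → P S; P → S X0; X0 → TA X1; X1 → S S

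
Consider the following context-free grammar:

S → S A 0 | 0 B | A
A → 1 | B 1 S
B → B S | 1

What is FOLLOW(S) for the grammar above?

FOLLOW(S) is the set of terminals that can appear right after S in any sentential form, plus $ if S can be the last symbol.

We compute FOLLOW(S) using the standard algorithm.
FOLLOW(S) starts with {$}.
FIRST(A) = {1}
FIRST(B) = {1}
FIRST(S) = {0, 1}
FOLLOW(A) = {$, 0, 1}
FOLLOW(B) = {$, 0, 1}
FOLLOW(S) = {$, 0, 1}
Therefore, FOLLOW(S) = {$, 0, 1}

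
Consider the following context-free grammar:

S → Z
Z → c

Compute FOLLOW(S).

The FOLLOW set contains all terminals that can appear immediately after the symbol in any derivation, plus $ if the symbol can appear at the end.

We compute FOLLOW(S) using the standard algorithm.
FOLLOW(S) starts with {$}.
FIRST(S) = {c}
FIRST(Z) = {c}
FOLLOW(S) = {$}
FOLLOW(Z) = {$}
Therefore, FOLLOW(S) = {$}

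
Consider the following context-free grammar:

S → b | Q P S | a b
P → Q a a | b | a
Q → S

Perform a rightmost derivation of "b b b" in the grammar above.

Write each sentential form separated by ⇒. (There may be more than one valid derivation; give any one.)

S ⇒ Q P S ⇒ Q P b ⇒ Q b b ⇒ S b b ⇒ b b b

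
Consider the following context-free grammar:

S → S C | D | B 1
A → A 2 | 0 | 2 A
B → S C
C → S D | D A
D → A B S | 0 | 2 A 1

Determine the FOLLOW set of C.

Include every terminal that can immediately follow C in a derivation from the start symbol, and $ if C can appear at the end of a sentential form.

We compute FOLLOW(C) using the standard algorithm.
FOLLOW(S) starts with {$}.
FIRST(A) = {0, 2}
FIRST(B) = {0, 2}
FIRST(C) = {0, 2}
FIRST(D) = {0, 2}
FIRST(S) = {0, 2}
FOLLOW(A) = {$, 0, 1, 2}
FOLLOW(B) = {0, 1, 2}
FOLLOW(C) = {$, 0, 1, 2}
FOLLOW(D) = {$, 0, 1, 2}
FOLLOW(S) = {$, 0, 1, 2}
Therefore, FOLLOW(C) = {$, 0, 1, 2}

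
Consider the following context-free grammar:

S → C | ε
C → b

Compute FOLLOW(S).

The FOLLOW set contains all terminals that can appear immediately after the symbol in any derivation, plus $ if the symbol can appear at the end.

We compute FOLLOW(S) using the standard algorithm.
FOLLOW(S) starts with {$}.
FIRST(C) = {b}
FIRST(S) = {b, ε}
FOLLOW(C) = {$}
FOLLOW(S) = {$}
Therefore, FOLLOW(S) = {$}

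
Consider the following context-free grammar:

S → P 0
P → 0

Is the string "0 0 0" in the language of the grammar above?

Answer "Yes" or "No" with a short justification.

No - no valid derivation exists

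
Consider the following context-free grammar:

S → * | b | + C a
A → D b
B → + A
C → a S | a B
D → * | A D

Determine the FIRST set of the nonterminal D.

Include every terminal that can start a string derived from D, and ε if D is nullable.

We compute FIRST(D) using the standard algorithm.
FIRST(A) = {*}
FIRST(B) = {+}
FIRST(C) = {a}
FIRST(D) = {*}
FIRST(S) = {*, +, b}
Therefore, FIRST(D) = {*}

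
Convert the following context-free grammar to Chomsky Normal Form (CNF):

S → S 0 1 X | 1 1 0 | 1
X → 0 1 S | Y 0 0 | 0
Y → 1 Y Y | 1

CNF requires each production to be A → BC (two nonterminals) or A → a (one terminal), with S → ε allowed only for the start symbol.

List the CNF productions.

T0 → 0; T1 → 1; S → 1; X → 0; Y → 1; S → S X0; X0 → T0 X1; X1 → T1 X; S → T1 X2; X2 → T1 T0; X → T0 X3; X3 → T1 S; X → Y X4; X4 → T0 T0; Y → T1 X5; X5 → Y Y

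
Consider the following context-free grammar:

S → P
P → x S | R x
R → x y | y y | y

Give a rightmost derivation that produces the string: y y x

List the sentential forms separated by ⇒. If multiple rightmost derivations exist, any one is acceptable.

S ⇒ P ⇒ R x ⇒ y y x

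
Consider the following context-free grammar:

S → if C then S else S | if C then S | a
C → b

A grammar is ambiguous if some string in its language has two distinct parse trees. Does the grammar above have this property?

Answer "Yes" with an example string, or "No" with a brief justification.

Yes - the string 'if b then if b then a else a' has two distinct parse trees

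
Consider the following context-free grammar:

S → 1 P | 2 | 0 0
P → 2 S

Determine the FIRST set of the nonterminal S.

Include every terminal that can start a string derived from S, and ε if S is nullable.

We compute FIRST(S) using the standard algorithm.
FIRST(P) = {2}
FIRST(S) = {0, 1, 2}
Therefore, FIRST(S) = {0, 1, 2}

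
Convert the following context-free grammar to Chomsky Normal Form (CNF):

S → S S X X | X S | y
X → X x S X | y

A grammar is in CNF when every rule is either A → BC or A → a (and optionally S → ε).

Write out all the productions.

S → y; TX → x; X → y; S → S X0; X0 → S X1; X1 → X X; S → X S; X → X X2; X2 → TX X3; X3 → S X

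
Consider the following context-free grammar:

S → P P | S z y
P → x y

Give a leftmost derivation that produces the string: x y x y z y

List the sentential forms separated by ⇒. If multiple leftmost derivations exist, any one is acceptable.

S ⇒ S z y ⇒ P P z y ⇒ x y P z y ⇒ x y x y z y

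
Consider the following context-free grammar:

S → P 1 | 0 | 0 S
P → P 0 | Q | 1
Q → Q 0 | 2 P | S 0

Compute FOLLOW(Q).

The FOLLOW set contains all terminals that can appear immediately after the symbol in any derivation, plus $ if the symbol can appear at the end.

We compute FOLLOW(Q) using the standard algorithm.
FOLLOW(S) starts with {$}.
FIRST(P) = {0, 1, 2}
FIRST(Q) = {0, 1, 2}
FIRST(S) = {0, 1, 2}
FOLLOW(P) = {0, 1}
FOLLOW(Q) = {0, 1}
FOLLOW(S) = {$, 0}
Therefore, FOLLOW(Q) = {0, 1}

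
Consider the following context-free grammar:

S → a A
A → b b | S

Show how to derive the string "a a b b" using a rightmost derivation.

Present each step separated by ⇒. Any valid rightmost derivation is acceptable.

S ⇒ a A ⇒ a S ⇒ a a A ⇒ a a b b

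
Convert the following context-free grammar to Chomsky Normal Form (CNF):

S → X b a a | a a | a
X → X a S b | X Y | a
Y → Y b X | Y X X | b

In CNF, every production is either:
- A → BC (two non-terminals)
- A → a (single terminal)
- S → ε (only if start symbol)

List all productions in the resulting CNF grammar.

TB → b; TA → a; S → a; X → a; Y → b; S → X X0; X0 → TB X1; X1 → TA TA; S → TA TA; X → X X2; X2 → TA X3; X3 → S TB; X → X Y; Y → Y X4; X4 → TB X; Y → Y X5; X5 → X X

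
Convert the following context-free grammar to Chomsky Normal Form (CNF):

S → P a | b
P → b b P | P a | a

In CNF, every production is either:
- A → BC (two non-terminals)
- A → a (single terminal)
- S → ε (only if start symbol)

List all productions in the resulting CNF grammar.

TA → a; S → b; TB → b; P → a; S → P TA; P → TB X0; X0 → TB P; P → P TA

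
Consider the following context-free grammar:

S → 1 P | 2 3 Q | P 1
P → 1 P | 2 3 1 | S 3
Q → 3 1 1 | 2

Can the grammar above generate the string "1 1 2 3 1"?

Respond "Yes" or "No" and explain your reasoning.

Yes - a valid derivation exists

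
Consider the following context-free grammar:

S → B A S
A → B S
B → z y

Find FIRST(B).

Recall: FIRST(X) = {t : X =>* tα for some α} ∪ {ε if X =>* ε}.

We compute FIRST(B) using the standard algorithm.
FIRST(A) = {z}
FIRST(B) = {z}
FIRST(S) = {z}
Therefore, FIRST(B) = {z}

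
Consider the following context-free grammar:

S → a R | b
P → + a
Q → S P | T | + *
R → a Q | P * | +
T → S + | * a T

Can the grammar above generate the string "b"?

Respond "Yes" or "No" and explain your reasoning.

Yes - a valid derivation exists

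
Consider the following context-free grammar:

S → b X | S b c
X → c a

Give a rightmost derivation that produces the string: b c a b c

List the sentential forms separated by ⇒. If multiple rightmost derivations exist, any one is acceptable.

S ⇒ S b c ⇒ b X b c ⇒ b c a b c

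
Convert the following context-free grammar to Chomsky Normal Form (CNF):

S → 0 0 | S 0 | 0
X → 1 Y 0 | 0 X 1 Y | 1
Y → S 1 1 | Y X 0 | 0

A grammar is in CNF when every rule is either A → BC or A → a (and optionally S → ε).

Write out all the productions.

T0 → 0; S → 0; T1 → 1; X → 1; Y → 0; S → T0 T0; S → S T0; X → T1 X0; X0 → Y T0; X → T0 X1; X1 → X X2; X2 → T1 Y; Y → S X3; X3 → T1 T1; Y → Y X4; X4 → X T0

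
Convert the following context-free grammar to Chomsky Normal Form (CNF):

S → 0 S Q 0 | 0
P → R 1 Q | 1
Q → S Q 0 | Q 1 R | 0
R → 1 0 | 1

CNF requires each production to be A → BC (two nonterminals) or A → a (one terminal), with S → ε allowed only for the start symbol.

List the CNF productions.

T0 → 0; S → 0; T1 → 1; P → 1; Q → 0; R → 1; S → T0 X0; X0 → S X1; X1 → Q T0; P → R X2; X2 → T1 Q; Q → S X3; X3 → Q T0; Q → Q X4; X4 → T1 R; R → T1 T0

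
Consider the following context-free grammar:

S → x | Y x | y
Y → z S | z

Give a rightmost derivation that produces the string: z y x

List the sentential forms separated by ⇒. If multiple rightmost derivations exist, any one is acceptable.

S ⇒ Y x ⇒ z S x ⇒ z y x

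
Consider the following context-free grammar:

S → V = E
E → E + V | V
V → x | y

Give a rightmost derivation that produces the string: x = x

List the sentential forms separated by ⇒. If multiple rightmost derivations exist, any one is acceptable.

S ⇒ V = E ⇒ V = V ⇒ V = x ⇒ x = x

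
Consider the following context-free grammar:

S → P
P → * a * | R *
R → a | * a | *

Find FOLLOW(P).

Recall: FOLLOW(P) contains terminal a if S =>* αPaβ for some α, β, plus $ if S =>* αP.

We compute FOLLOW(P) using the standard algorithm.
FOLLOW(S) starts with {$}.
FIRST(P) = {*, a}
FIRST(R) = {*, a}
FIRST(S) = {*, a}
FOLLOW(P) = {$}
FOLLOW(R) = {*}
FOLLOW(S) = {$}
Therefore, FOLLOW(P) = {$}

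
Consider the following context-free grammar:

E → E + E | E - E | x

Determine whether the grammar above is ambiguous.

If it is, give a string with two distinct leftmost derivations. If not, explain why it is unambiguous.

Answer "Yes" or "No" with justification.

Yes - the string 'x + x + x + x + x' has two distinct leftmost derivations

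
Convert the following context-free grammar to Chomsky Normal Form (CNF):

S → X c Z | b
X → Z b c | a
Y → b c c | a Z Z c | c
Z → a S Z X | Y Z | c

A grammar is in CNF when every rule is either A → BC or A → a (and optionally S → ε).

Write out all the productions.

TC → c; S → b; TB → b; X → a; TA → a; Y → c; Z → c; S → X X0; X0 → TC Z; X → Z X1; X1 → TB TC; Y → TB X2; X2 → TC TC; Y → TA X3; X3 → Z X4; X4 → Z TC; Z → TA X5; X5 → S X6; X6 → Z X; Z → Y Z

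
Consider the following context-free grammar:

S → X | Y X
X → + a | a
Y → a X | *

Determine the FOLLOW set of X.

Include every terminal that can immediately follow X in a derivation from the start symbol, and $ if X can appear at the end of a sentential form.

We compute FOLLOW(X) using the standard algorithm.
FOLLOW(S) starts with {$}.
FIRST(S) = {*, +, a}
FIRST(X) = {+, a}
FIRST(Y) = {*, a}
FOLLOW(S) = {$}
FOLLOW(X) = {$, +, a}
FOLLOW(Y) = {+, a}
Therefore, FOLLOW(X) = {$, +, a}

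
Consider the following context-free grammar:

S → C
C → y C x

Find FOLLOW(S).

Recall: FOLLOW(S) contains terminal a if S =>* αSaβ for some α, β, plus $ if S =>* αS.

We compute FOLLOW(S) using the standard algorithm.
FOLLOW(S) starts with {$}.
FIRST(C) = {y}
FIRST(S) = {y}
FOLLOW(C) = {$, x}
FOLLOW(S) = {$}
Therefore, FOLLOW(S) = {$}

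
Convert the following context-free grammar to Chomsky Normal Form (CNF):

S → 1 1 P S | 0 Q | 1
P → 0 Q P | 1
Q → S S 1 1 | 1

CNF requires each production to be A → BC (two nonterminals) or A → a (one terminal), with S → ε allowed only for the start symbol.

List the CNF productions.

T1 → 1; T0 → 0; S → 1; P → 1; Q → 1; S → T1 X0; X0 → T1 X1; X1 → P S; S → T0 Q; P → T0 X2; X2 → Q P; Q → S X3; X3 → S X4; X4 → T1 T1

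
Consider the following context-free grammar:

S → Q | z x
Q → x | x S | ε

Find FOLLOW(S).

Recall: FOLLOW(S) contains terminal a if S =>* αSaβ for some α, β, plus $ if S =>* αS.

We compute FOLLOW(S) using the standard algorithm.
FOLLOW(S) starts with {$}.
FIRST(Q) = {x, ε}
FIRST(S) = {x, z, ε}
FOLLOW(Q) = {$}
FOLLOW(S) = {$}
Therefore, FOLLOW(S) = {$}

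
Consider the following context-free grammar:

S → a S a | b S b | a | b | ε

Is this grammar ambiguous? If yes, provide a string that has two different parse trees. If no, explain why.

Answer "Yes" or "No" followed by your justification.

No - the grammar is unambiguous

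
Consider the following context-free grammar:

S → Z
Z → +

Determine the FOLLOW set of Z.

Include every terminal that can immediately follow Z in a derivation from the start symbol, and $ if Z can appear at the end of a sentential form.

We compute FOLLOW(Z) using the standard algorithm.
FOLLOW(S) starts with {$}.
FIRST(S) = {+}
FIRST(Z) = {+}
FOLLOW(S) = {$}
FOLLOW(Z) = {$}
Therefore, FOLLOW(Z) = {$}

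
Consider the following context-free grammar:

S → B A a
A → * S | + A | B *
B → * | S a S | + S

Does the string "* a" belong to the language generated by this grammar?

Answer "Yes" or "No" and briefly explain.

No - no valid derivation exists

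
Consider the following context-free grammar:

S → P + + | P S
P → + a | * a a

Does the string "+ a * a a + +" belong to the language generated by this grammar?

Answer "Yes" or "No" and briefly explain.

Yes - a valid derivation exists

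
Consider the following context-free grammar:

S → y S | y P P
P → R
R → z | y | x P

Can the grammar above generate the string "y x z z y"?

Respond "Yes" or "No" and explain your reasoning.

No - no valid derivation exists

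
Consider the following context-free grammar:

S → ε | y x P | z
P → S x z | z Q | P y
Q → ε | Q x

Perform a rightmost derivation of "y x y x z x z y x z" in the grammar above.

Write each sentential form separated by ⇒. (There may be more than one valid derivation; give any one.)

S ⇒ y x P ⇒ y x S x z ⇒ y x y x P x z ⇒ y x y x P y x z ⇒ y x y x S x z y x z ⇒ y x y x z x z y x z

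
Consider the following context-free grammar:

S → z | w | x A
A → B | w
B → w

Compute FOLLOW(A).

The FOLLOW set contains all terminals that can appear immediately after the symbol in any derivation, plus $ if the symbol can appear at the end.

We compute FOLLOW(A) using the standard algorithm.
FOLLOW(S) starts with {$}.
FIRST(A) = {w}
FIRST(B) = {w}
FIRST(S) = {w, x, z}
FOLLOW(A) = {$}
FOLLOW(B) = {$}
FOLLOW(S) = {$}
Therefore, FOLLOW(A) = {$}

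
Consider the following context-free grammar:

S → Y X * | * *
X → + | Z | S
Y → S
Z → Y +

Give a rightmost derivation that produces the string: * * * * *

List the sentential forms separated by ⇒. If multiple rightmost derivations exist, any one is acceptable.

S ⇒ Y X * ⇒ Y S * ⇒ Y * * * ⇒ S * * * ⇒ * * * * *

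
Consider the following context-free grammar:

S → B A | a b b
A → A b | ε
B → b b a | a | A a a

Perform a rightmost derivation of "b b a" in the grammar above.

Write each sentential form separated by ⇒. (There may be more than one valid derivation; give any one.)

S ⇒ B A ⇒ B ⇒ b b a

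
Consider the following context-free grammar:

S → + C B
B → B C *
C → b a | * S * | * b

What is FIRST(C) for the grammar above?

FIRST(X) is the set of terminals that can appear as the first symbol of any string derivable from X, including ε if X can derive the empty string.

We compute FIRST(C) using the standard algorithm.
FIRST(B) = {}
FIRST(C) = {*, b}
FIRST(S) = {+}
Therefore, FIRST(C) = {*, b}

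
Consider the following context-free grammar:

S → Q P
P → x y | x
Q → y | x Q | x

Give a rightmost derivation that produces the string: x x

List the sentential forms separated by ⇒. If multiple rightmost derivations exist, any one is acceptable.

S ⇒ Q P ⇒ Q x ⇒ x x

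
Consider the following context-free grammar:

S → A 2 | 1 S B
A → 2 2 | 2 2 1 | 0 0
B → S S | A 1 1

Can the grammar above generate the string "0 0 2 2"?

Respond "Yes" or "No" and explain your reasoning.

No - no valid derivation exists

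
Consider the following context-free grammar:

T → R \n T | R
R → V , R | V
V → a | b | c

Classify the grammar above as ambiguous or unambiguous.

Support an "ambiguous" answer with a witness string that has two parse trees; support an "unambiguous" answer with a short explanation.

Unambiguous - every string in the language has a unique parse tree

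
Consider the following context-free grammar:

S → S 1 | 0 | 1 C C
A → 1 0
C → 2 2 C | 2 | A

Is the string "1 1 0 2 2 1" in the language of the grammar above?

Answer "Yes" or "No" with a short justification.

No - no valid derivation exists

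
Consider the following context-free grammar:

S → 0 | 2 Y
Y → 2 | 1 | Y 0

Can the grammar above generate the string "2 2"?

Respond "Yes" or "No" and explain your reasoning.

Yes - a valid derivation exists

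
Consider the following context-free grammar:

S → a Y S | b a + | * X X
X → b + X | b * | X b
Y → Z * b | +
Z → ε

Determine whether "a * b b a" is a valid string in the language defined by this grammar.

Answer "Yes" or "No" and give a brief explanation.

No - no valid derivation exists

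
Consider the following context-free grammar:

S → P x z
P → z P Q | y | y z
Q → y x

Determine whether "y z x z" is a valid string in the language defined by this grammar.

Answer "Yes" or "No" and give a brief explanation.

Yes - a valid derivation exists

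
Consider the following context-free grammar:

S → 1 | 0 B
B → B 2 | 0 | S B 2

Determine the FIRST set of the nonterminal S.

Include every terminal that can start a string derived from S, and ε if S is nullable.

We compute FIRST(S) using the standard algorithm.
FIRST(B) = {0, 1}
FIRST(S) = {0, 1}
Therefore, FIRST(S) = {0, 1}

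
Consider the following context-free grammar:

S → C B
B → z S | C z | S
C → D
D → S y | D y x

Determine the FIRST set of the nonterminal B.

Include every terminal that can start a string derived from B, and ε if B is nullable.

We compute FIRST(B) using the standard algorithm.
FIRST(B) = {z}
FIRST(C) = {}
FIRST(D) = {}
FIRST(S) = {}
Therefore, FIRST(B) = {z}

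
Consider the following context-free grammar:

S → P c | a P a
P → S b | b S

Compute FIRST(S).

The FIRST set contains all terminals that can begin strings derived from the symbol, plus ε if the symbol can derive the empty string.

We compute FIRST(S) using the standard algorithm.
FIRST(P) = {a, b}
FIRST(S) = {a, b}
Therefore, FIRST(S) = {a, b}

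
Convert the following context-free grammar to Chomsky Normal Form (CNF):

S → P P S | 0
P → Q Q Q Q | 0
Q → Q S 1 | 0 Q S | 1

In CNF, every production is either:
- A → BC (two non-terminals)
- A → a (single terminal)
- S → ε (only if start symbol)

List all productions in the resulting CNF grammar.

S → 0; P → 0; T1 → 1; T0 → 0; Q → 1; S → P X0; X0 → P S; P → Q X1; X1 → Q X2; X2 → Q Q; Q → Q X3; X3 → S T1; Q → T0 X4; X4 → Q S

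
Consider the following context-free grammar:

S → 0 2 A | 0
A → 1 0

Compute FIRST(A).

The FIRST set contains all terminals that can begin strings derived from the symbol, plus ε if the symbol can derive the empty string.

We compute FIRST(A) using the standard algorithm.
FIRST(A) = {1}
FIRST(S) = {0}
Therefore, FIRST(A) = {1}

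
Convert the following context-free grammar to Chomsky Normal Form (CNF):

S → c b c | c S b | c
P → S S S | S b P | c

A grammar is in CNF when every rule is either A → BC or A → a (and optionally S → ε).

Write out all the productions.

TC → c; TB → b; S → c; P → c; S → TC X0; X0 → TB TC; S → TC X1; X1 → S TB; P → S X2; X2 → S S; P → S X3; X3 → TB P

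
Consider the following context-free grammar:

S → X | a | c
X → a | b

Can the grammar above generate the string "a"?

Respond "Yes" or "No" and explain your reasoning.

Yes - a valid derivation exists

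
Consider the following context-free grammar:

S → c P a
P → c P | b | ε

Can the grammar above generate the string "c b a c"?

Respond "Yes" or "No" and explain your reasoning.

No - no valid derivation exists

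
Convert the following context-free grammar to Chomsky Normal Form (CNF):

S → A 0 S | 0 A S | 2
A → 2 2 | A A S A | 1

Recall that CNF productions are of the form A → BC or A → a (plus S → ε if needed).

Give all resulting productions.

T0 → 0; S → 2; T2 → 2; A → 1; S → A X0; X0 → T0 S; S → T0 X1; X1 → A S; A → T2 T2; A → A X2; X2 → A X3; X3 → S A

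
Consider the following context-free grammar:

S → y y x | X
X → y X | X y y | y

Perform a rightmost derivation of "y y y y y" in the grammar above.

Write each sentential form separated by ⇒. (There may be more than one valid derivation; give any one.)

S ⇒ X ⇒ X y y ⇒ X y y y y ⇒ y y y y y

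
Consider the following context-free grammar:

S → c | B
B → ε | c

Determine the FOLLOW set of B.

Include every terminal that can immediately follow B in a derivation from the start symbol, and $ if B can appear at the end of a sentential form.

We compute FOLLOW(B) using the standard algorithm.
FOLLOW(S) starts with {$}.
FIRST(B) = {c, ε}
FIRST(S) = {c, ε}
FOLLOW(B) = {$}
FOLLOW(S) = {$}
Therefore, FOLLOW(B) = {$}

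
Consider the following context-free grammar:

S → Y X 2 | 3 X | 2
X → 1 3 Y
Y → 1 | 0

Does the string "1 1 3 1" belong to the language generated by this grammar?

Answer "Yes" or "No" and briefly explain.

No - no valid derivation exists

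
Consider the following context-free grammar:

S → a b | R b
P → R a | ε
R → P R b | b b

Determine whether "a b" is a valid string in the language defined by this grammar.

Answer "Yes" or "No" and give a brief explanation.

Yes - a valid derivation exists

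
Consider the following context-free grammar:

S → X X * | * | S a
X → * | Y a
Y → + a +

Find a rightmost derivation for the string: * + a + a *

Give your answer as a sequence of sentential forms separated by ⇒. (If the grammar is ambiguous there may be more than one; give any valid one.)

S ⇒ X X * ⇒ X Y a * ⇒ X + a + a * ⇒ * + a + a *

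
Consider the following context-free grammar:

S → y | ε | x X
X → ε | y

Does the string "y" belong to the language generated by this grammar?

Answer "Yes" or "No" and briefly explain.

Yes - a valid derivation exists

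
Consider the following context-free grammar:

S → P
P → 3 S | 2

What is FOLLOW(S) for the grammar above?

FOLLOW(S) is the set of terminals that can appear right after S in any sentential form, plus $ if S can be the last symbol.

We compute FOLLOW(S) using the standard algorithm.
FOLLOW(S) starts with {$}.
FIRST(P) = {2, 3}
FIRST(S) = {2, 3}
FOLLOW(P) = {$}
FOLLOW(S) = {$}
Therefore, FOLLOW(S) = {$}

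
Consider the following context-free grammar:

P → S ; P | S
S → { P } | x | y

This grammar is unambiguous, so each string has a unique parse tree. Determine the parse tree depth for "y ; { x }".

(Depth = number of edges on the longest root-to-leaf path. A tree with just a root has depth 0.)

5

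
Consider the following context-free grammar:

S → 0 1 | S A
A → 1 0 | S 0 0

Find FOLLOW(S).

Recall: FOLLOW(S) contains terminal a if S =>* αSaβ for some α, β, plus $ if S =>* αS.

We compute FOLLOW(S) using the standard algorithm.
FOLLOW(S) starts with {$}.
FIRST(A) = {0, 1}
FIRST(S) = {0}
FOLLOW(A) = {$, 0, 1}
FOLLOW(S) = {$, 0, 1}
Therefore, FOLLOW(S) = {$, 0, 1}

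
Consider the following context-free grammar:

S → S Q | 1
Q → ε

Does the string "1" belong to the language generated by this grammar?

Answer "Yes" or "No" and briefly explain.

Yes - a valid derivation exists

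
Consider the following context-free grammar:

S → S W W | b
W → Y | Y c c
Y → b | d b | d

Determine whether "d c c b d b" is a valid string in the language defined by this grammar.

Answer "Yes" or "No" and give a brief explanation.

No - no valid derivation exists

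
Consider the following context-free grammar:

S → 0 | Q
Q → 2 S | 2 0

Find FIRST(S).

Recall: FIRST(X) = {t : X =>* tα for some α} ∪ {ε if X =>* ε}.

We compute FIRST(S) using the standard algorithm.
FIRST(Q) = {2}
FIRST(S) = {0, 2}
Therefore, FIRST(S) = {0, 2}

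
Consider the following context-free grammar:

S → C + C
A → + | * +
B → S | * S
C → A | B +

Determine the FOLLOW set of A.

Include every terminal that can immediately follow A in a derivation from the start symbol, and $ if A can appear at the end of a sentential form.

We compute FOLLOW(A) using the standard algorithm.
FOLLOW(S) starts with {$}.
FIRST(A) = {*, +}
FIRST(B) = {*, +}
FIRST(C) = {*, +}
FIRST(S) = {*, +}
FOLLOW(A) = {$, +}
FOLLOW(B) = {+}
FOLLOW(C) = {$, +}
FOLLOW(S) = {$, +}
Therefore, FOLLOW(A) = {$, +}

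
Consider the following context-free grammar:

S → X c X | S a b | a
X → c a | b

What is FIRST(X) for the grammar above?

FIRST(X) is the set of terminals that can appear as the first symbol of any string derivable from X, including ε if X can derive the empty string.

We compute FIRST(X) using the standard algorithm.
FIRST(S) = {a, b, c}
FIRST(X) = {b, c}
Therefore, FIRST(X) = {b, c}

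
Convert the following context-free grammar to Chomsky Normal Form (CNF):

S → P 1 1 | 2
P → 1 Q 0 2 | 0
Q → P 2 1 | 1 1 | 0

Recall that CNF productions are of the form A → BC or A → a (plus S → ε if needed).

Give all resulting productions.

T1 → 1; S → 2; T0 → 0; T2 → 2; P → 0; Q → 0; S → P X0; X0 → T1 T1; P → T1 X1; X1 → Q X2; X2 → T0 T2; Q → P X3; X3 → T2 T1; Q → T1 T1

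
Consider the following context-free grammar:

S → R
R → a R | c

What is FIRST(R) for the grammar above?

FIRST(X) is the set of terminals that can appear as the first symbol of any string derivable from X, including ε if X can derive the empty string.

We compute FIRST(R) using the standard algorithm.
FIRST(R) = {a, c}
FIRST(S) = {a, c}
Therefore, FIRST(R) = {a, c}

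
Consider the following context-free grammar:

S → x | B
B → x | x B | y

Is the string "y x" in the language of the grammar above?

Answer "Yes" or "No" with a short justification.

No - no valid derivation exists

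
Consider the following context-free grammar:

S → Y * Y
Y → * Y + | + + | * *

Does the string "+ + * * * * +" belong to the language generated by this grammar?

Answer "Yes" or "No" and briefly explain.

Yes - a valid derivation exists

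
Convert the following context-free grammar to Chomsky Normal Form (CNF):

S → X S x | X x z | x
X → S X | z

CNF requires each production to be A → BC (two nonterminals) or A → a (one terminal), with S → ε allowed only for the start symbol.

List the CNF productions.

TX → x; TZ → z; S → x; X → z; S → X X0; X0 → S TX; S → X X1; X1 → TX TZ; X → S X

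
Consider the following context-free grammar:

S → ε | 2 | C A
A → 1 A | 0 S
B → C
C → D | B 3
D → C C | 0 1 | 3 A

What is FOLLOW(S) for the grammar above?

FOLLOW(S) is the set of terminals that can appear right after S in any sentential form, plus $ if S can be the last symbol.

We compute FOLLOW(S) using the standard algorithm.
FOLLOW(S) starts with {$}.
FIRST(A) = {0, 1}
FIRST(B) = {0, 3}
FIRST(C) = {0, 3}
FIRST(D) = {0, 3}
FIRST(S) = {0, 2, 3, ε}
FOLLOW(A) = {$, 0, 1, 3}
FOLLOW(B) = {3}
FOLLOW(C) = {0, 1, 3}
FOLLOW(D) = {0, 1, 3}
FOLLOW(S) = {$, 0, 1, 3}
Therefore, FOLLOW(S) = {$, 0, 1, 3}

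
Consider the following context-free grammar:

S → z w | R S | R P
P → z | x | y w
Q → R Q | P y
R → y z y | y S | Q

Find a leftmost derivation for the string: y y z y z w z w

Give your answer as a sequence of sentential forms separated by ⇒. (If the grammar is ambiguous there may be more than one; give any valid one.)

S ⇒ R S ⇒ y S S ⇒ y R S S ⇒ y y z y S S ⇒ y y z y z w S ⇒ y y z y z w z w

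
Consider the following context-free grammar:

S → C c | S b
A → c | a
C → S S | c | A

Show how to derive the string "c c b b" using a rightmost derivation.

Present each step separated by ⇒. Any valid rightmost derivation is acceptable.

S ⇒ S b ⇒ S b b ⇒ C c b b ⇒ c c b b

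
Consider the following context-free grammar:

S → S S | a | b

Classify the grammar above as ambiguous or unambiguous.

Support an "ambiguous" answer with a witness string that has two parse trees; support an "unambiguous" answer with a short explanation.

Ambiguous - the string 'b b b a a' has two distinct parse trees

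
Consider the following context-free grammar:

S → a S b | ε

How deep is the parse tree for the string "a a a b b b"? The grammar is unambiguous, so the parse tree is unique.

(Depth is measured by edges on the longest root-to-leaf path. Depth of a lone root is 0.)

4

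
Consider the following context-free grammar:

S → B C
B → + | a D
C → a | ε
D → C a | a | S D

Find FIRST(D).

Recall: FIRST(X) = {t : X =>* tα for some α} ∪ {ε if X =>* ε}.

We compute FIRST(D) using the standard algorithm.
FIRST(B) = {+, a}
FIRST(C) = {a, ε}
FIRST(D) = {+, a}
FIRST(S) = {+, a}
Therefore, FIRST(D) = {+, a}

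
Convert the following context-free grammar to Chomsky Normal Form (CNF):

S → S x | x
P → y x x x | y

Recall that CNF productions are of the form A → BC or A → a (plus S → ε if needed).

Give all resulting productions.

TX → x; S → x; TY → y; P → y; S → S TX; P → TY X0; X0 → TX X1; X1 → TX TX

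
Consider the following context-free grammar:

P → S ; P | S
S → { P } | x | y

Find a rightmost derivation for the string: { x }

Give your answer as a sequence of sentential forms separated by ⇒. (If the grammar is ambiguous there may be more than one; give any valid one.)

P ⇒ S ⇒ { P } ⇒ { S } ⇒ { x }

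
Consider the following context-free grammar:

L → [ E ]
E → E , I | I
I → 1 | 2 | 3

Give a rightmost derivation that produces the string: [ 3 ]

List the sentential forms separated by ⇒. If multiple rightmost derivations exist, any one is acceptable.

L ⇒ [ E ] ⇒ [ I ] ⇒ [ 3 ]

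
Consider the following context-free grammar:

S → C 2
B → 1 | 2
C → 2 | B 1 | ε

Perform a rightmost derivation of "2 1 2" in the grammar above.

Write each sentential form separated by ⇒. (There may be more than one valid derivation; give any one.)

S ⇒ C 2 ⇒ B 1 2 ⇒ 2 1 2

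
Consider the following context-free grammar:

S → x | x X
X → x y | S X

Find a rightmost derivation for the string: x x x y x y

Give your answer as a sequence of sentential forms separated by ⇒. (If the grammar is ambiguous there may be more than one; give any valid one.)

S ⇒ x X ⇒ x S X ⇒ x S x y ⇒ x x X x y ⇒ x x x y x y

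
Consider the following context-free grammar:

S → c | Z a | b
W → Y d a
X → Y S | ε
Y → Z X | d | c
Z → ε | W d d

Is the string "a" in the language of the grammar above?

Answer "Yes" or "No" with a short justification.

Yes - a valid derivation exists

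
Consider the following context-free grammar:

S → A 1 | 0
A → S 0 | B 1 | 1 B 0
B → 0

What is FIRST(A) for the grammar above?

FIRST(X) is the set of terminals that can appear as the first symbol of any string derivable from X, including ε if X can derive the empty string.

We compute FIRST(A) using the standard algorithm.
FIRST(A) = {0, 1}
FIRST(B) = {0}
FIRST(S) = {0, 1}
Therefore, FIRST(A) = {0, 1}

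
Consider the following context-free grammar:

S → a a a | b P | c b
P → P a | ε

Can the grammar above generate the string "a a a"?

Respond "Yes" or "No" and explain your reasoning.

Yes - a valid derivation exists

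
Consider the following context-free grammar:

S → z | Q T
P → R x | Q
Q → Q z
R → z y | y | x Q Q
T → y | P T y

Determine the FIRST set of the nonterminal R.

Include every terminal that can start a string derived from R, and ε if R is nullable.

We compute FIRST(R) using the standard algorithm.
FIRST(P) = {x, y, z}
FIRST(Q) = {}
FIRST(R) = {x, y, z}
FIRST(S) = {z}
FIRST(T) = {x, y, z}
Therefore, FIRST(R) = {x, y, z}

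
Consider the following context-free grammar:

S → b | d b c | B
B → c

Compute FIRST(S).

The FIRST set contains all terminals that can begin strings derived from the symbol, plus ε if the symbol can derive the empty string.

We compute FIRST(S) using the standard algorithm.
FIRST(B) = {c}
FIRST(S) = {b, c, d}
Therefore, FIRST(S) = {b, c, d}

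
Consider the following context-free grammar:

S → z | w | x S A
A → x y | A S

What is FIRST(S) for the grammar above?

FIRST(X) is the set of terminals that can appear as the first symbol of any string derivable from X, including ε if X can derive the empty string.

We compute FIRST(S) using the standard algorithm.
FIRST(A) = {x}
FIRST(S) = {w, x, z}
Therefore, FIRST(S) = {w, x, z}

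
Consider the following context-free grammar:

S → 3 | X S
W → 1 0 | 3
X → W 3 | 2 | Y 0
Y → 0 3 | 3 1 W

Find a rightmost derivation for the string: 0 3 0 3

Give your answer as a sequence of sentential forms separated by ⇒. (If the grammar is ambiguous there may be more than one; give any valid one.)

S ⇒ X S ⇒ X 3 ⇒ Y 0 3 ⇒ 0 3 0 3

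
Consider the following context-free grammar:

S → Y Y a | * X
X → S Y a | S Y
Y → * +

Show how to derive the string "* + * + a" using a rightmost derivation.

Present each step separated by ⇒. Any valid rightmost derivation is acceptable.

S ⇒ Y Y a ⇒ Y * + a ⇒ * + * + a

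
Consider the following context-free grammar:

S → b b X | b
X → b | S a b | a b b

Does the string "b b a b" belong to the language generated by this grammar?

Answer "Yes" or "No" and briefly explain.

No - no valid derivation exists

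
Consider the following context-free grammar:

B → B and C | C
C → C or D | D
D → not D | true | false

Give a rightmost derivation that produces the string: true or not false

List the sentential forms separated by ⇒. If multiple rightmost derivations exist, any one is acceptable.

B ⇒ C ⇒ C or D ⇒ C or not D ⇒ C or not false ⇒ D or not false ⇒ true or not false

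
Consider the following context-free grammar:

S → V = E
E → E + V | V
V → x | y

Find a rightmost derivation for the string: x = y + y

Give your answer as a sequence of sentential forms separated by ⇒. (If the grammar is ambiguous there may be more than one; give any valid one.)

S ⇒ V = E ⇒ V = E + V ⇒ V = E + y ⇒ V = V + y ⇒ V = y + y ⇒ x = y + y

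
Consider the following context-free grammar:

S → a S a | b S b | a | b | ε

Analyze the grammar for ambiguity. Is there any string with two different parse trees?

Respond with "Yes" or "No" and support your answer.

No - the grammar is unambiguous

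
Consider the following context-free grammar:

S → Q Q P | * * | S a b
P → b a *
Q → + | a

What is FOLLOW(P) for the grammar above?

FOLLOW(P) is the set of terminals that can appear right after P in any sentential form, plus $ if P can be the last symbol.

We compute FOLLOW(P) using the standard algorithm.
FOLLOW(S) starts with {$}.
FIRST(P) = {b}
FIRST(Q) = {+, a}
FIRST(S) = {*, +, a}
FOLLOW(P) = {$, a}
FOLLOW(Q) = {+, a, b}
FOLLOW(S) = {$, a}
Therefore, FOLLOW(P) = {$, a}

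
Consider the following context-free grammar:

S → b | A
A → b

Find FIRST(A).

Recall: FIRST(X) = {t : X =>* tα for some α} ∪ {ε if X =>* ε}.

We compute FIRST(A) using the standard algorithm.
FIRST(A) = {b}
FIRST(S) = {b}
Therefore, FIRST(A) = {b}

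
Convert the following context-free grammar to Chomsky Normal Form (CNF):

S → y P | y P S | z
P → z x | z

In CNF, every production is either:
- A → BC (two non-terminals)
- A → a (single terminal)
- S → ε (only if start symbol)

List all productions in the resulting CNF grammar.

TY → y; S → z; TZ → z; TX → x; P → z; S → TY P; S → TY X0; X0 → P S; P → TZ TX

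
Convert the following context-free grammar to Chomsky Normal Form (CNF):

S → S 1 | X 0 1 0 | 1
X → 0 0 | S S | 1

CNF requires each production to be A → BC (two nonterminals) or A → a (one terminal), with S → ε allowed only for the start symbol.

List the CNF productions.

T1 → 1; T0 → 0; S → 1; X → 1; S → S T1; S → X X0; X0 → T0 X1; X1 → T1 T0; X → T0 T0; X → S S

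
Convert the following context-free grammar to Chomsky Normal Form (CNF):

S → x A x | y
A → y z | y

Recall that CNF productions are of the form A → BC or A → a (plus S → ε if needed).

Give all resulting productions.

TX → x; S → y; TY → y; TZ → z; A → y; S → TX X0; X0 → A TX; A → TY TZ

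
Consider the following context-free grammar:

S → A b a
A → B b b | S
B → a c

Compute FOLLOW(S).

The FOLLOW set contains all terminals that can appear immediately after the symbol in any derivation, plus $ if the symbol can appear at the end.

We compute FOLLOW(S) using the standard algorithm.
FOLLOW(S) starts with {$}.
FIRST(A) = {a}
FIRST(B) = {a}
FIRST(S) = {a}
FOLLOW(A) = {b}
FOLLOW(B) = {b}
FOLLOW(S) = {$, b}
Therefore, FOLLOW(S) = {$, b}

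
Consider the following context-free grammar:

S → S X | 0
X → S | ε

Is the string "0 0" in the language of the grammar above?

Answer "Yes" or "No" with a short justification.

Yes - a valid derivation exists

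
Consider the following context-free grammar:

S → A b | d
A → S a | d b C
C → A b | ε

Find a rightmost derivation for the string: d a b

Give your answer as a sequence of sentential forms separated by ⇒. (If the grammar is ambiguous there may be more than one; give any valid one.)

S ⇒ A b ⇒ S a b ⇒ d a b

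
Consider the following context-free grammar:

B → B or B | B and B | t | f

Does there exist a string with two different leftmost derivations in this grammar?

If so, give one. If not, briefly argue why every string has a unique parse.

Yes - the string 'f or t and f or f and t or f' has two distinct leftmost derivations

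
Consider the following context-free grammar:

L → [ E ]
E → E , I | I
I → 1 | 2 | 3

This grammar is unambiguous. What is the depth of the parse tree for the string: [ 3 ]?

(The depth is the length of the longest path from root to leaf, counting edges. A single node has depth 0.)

3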